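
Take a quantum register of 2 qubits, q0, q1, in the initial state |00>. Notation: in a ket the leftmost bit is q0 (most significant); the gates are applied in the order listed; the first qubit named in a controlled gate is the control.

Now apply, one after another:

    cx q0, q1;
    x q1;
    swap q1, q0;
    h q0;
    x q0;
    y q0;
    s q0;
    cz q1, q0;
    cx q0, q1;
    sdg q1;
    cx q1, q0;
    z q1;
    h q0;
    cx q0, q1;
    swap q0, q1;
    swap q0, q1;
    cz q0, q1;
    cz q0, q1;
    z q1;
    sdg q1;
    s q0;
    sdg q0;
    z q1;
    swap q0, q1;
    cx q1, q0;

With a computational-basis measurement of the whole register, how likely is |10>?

The probability of measuring |10> is 1/4. Key observation: gates 21-22 undo each other exactly, leaving only the rest of the circuit to track.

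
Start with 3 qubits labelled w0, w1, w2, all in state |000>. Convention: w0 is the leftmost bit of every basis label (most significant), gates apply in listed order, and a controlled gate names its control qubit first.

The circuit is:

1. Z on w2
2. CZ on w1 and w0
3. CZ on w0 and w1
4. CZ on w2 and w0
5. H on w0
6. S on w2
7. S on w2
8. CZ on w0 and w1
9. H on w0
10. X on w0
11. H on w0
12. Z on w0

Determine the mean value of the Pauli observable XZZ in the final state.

In the final state, XZZ has expectation 1. Key observation: steps 9-12 multiply out to the identity, so the circuit reduces to the remaining gates.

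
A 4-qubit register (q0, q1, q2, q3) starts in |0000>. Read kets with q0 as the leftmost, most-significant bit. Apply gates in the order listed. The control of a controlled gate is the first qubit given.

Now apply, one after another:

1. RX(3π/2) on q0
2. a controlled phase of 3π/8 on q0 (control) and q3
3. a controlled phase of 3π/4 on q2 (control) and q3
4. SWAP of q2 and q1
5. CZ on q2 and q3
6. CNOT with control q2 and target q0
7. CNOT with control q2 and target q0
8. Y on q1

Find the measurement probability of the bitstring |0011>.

The probability of measuring |0011> is 0. Key observation: gates 6-7 undo each other exactly, leaving only the rest of the circuit to track.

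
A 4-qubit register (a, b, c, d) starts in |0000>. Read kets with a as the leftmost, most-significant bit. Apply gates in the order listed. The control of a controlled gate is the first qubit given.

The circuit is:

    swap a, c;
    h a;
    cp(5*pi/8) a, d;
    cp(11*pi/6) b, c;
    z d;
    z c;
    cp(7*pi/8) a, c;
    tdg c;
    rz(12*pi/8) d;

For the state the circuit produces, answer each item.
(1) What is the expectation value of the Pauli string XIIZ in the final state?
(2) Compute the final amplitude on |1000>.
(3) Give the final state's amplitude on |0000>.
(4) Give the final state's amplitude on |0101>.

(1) The observable XIIZ averages to 1.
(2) The amplitude on |1000> is -sqrt(2)*exp(I*pi/4)/2.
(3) |0000> carries amplitude -sqrt(2)*exp(I*pi/4)/2 in the final state.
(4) |0101> carries amplitude 0 in the final state.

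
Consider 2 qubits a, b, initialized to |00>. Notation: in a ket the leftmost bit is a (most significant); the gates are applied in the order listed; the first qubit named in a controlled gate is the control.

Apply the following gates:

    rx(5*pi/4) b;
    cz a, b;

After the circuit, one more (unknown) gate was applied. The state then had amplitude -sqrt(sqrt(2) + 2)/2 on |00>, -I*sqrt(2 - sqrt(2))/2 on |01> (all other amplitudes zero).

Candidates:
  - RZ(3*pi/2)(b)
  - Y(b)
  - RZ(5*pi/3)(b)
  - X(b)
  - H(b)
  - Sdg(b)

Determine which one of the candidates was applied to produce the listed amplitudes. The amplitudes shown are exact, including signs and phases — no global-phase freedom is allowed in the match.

The applied gate was Y(b).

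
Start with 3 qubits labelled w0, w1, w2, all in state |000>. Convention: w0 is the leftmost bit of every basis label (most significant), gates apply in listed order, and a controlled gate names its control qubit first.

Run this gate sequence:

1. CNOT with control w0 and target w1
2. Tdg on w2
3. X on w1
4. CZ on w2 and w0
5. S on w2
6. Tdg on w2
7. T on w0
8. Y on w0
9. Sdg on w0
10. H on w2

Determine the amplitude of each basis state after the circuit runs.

The resulting statevector has amplitude sqrt(2)/2 on |110>, sqrt(2)/2 on |111>, and 0 on every other basis state.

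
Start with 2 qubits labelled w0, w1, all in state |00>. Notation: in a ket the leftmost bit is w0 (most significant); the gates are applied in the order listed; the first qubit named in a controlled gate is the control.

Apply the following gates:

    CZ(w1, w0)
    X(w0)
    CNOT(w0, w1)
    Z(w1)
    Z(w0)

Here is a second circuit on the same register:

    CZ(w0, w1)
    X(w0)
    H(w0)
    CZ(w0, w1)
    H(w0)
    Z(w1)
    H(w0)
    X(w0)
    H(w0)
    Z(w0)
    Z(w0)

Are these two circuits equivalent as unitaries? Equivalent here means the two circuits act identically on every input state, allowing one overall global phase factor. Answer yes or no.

No, they are not equivalent — no single phase factor reconciles the two unitaries.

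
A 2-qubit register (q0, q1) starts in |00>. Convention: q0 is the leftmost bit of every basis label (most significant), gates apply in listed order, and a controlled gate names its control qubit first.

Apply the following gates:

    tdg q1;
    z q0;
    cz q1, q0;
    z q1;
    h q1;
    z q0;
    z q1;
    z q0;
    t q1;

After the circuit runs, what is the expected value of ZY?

In the final state, ZY has expectation -sqrt(2)/2.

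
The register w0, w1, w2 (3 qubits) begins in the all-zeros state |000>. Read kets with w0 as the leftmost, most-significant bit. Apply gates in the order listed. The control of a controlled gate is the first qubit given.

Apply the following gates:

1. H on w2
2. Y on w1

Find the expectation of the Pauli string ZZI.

In the final state, ZZI has expectation -1.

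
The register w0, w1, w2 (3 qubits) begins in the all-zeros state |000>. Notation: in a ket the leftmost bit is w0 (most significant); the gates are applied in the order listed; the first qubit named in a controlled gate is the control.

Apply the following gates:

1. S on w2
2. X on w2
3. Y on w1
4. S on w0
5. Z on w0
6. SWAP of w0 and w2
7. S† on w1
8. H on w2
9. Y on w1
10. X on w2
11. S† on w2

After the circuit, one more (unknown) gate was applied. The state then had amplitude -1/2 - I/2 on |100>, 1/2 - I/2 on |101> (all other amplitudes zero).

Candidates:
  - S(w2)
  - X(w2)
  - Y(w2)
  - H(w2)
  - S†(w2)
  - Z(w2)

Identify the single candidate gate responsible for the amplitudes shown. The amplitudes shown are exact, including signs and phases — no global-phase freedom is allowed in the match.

The unique candidate consistent with the amplitudes is H(w2).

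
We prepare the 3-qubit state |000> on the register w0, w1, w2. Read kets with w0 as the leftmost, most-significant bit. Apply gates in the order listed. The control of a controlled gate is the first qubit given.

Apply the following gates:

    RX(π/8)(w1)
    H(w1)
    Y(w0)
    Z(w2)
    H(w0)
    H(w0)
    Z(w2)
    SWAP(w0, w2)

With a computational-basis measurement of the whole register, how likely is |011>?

A full measurement returns |011> with probability 1/2. Key observation: the block from step 4 through step 7 cancels to the identity and can be dropped.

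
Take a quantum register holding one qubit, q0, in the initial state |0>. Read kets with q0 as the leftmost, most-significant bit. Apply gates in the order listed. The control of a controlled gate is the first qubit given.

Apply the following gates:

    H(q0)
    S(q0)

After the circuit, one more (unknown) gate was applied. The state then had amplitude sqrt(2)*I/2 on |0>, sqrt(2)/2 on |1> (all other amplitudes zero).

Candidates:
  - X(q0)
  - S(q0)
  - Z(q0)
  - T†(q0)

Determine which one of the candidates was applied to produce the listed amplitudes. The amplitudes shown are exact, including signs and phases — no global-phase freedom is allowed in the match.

The unique candidate consistent with the amplitudes is X(q0).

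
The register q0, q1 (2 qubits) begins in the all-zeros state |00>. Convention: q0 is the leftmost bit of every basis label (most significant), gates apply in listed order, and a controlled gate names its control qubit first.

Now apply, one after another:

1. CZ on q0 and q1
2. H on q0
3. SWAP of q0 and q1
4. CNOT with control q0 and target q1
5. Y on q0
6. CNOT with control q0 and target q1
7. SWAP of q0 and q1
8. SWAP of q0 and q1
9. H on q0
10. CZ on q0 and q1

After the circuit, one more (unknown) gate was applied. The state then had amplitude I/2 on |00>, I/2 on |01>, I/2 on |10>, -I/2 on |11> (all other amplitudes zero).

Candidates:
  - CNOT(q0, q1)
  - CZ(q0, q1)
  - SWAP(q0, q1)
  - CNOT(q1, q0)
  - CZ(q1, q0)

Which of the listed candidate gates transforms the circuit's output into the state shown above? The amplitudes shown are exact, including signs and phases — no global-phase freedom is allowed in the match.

The unique candidate consistent with the amplitudes is CNOT(q0, q1).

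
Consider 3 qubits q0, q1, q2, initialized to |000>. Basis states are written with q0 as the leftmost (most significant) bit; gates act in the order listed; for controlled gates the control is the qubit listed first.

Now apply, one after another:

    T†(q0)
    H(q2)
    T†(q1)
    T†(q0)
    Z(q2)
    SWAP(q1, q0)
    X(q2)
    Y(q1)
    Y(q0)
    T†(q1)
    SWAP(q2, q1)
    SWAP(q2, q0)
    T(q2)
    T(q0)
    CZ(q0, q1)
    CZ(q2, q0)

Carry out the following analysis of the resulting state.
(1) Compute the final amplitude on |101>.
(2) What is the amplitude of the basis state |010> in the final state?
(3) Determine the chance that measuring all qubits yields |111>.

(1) The amplitude on |101> is -sqrt(2)*exp(I*pi/4)/2.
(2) The amplitude on |010> is 0.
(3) Outcome |111> occurs with probability 1/2.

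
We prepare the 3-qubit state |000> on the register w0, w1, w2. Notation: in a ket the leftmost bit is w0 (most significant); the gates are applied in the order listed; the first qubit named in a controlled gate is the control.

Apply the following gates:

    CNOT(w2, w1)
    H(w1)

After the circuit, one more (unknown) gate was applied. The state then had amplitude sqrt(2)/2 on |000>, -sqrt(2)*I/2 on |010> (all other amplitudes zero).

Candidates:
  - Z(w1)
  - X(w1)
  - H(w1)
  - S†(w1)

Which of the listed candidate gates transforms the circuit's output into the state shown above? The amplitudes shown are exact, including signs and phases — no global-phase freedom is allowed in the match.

The unique candidate consistent with the amplitudes is S†(w1).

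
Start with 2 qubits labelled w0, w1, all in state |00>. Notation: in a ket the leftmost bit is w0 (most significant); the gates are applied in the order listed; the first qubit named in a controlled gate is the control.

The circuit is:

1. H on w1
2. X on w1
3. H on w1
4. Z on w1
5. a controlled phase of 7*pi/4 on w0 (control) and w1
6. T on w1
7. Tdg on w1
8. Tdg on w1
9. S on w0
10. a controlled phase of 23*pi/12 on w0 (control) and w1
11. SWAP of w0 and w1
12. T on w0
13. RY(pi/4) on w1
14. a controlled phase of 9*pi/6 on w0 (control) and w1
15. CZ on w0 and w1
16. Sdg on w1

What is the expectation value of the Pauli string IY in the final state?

In the final state, IY has expectation -sqrt(2)/2. Key observation: the block from step 1 through step 4 cancels to the identity and can be dropped.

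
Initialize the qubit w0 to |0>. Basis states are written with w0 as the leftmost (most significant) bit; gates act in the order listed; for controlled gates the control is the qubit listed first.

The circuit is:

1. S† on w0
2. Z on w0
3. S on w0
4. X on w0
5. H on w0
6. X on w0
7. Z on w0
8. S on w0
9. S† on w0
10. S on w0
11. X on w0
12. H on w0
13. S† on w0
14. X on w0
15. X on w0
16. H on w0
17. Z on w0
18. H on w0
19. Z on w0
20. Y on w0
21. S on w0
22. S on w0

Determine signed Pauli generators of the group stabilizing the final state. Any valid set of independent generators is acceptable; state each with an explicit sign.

The final state is stabilized by the group generated by -X; other independent generating sets are equally valid.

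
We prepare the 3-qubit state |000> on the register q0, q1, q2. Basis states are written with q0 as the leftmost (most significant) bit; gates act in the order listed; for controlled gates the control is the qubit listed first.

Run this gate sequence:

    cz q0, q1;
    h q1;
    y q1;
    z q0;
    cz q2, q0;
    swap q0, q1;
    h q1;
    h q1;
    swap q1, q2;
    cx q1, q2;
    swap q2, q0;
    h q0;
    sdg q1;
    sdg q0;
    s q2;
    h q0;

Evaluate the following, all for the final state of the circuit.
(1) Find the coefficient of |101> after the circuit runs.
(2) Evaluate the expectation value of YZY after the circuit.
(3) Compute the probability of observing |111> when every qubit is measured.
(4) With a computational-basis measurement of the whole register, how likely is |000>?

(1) The final state's coefficient on |101> equals sqrt(2)*(-1 - I)/4.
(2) The expectation value of YZY is -1.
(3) Outcome |111> occurs with probability 0.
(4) A full measurement returns |000> with probability 1/4.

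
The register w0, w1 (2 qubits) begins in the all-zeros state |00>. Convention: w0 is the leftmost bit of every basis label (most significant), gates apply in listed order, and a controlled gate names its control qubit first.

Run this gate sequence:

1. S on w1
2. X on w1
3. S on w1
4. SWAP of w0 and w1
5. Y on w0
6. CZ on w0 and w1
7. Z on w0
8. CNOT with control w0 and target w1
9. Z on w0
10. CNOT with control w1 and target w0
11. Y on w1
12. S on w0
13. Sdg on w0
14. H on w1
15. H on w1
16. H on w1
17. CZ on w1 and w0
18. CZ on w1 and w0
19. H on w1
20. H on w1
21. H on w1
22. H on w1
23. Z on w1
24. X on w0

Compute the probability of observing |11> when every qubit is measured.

Outcome |11> occurs with probability 1/2. Key observation: the block from step 14 through step 21 cancels to the identity and can be dropped.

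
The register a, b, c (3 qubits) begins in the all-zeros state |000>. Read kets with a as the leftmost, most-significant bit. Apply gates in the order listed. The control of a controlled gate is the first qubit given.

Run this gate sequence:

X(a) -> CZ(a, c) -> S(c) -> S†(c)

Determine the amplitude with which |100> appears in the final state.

The amplitude on |100> is 1.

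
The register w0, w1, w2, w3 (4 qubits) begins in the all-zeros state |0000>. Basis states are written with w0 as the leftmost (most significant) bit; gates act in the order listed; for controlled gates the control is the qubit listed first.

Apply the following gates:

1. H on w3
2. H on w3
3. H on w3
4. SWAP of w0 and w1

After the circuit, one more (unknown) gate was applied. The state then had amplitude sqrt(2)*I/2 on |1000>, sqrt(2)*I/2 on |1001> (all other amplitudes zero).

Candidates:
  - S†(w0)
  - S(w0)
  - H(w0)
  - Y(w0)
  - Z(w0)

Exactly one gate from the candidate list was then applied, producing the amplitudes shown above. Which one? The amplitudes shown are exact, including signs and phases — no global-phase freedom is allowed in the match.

It was Y(w0) that produced the state shown. Key observation: gates 2-3 undo each other exactly, leaving only the rest of the circuit to track.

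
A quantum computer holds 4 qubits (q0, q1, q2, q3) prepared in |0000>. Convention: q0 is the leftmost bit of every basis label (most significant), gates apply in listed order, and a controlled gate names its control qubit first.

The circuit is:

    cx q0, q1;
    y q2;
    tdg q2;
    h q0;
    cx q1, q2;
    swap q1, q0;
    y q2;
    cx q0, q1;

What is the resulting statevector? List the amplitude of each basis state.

After the circuit, the state carries amplitude -sqrt(2)*exp(3*I*pi/4)/2 on |0000>, -sqrt(2)*exp(3*I*pi/4)/2 on |0100>, and 0 on every other basis state.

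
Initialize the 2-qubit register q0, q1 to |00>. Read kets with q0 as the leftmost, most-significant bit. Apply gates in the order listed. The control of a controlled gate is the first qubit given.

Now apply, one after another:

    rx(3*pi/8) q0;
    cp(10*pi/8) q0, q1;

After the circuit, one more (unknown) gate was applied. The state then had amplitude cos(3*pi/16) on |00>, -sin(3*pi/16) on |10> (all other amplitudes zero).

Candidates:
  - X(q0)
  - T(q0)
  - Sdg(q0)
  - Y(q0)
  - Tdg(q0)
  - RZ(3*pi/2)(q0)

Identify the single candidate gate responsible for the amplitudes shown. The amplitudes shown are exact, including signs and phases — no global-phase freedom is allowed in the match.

The applied gate was Sdg(q0).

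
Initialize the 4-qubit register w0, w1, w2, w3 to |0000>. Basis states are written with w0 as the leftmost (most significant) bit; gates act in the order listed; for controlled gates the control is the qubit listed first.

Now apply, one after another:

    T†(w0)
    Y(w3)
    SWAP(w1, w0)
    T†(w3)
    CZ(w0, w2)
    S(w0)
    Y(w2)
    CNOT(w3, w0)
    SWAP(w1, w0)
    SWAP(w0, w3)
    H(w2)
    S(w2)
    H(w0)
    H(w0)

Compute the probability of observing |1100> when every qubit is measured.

A full measurement returns |1100> with probability 1/2. Key observation: the block from step 13 through step 14 cancels to the identity and can be dropped.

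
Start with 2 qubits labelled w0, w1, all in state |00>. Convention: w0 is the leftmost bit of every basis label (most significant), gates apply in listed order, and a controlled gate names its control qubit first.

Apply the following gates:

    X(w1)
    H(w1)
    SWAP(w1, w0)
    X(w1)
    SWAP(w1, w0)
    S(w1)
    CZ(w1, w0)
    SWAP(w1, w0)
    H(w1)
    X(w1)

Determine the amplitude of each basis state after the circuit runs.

The final amplitudes are -1/2 on |00>, 1/2 on |01>, -I/2 on |10>, I/2 on |11>.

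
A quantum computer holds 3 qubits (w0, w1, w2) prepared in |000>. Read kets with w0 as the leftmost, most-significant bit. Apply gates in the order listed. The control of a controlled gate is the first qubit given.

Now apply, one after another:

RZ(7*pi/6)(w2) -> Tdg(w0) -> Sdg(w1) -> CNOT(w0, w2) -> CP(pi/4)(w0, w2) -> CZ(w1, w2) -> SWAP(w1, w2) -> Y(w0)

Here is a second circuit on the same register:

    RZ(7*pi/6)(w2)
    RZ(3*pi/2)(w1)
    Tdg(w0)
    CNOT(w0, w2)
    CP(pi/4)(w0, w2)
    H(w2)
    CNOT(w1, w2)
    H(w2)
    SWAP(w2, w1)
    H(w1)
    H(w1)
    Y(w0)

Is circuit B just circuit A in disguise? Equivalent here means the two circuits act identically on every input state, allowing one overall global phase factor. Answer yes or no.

Yes — the two circuits implement the same unitary up to a global phase.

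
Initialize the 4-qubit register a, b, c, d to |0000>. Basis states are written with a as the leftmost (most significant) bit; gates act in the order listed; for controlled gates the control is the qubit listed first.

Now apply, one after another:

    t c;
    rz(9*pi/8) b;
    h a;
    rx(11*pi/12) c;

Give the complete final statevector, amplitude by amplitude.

The final amplitudes are sqrt(2)*sqrt(sqrt(2)/4 + 1/2)*exp(-9*I*pi/16)/4 - sqrt(6)*sqrt(1/2 - sqrt(2)/4)*exp(-9*I*pi/16)/4 on |0000>, -sqrt(2)*I*sqrt(1/2 - sqrt(2)/4)*exp(-9*I*pi/16)/4 - sqrt(6)*I*sqrt(sqrt(2)/4 + 1/2)*exp(-9*I*pi/16)/4 on |0010>, sqrt(2)*sqrt(sqrt(2)/4 + 1/2)*exp(-9*I*pi/16)/4 - sqrt(6)*sqrt(1/2 - sqrt(2)/4)*exp(-9*I*pi/16)/4 on |1000>, -sqrt(2)*I*sqrt(1/2 - sqrt(2)/4)*exp(-9*I*pi/16)/4 - sqrt(6)*I*sqrt(sqrt(2)/4 + 1/2)*exp(-9*I*pi/16)/4 on |1010>, and 0 on every other basis state.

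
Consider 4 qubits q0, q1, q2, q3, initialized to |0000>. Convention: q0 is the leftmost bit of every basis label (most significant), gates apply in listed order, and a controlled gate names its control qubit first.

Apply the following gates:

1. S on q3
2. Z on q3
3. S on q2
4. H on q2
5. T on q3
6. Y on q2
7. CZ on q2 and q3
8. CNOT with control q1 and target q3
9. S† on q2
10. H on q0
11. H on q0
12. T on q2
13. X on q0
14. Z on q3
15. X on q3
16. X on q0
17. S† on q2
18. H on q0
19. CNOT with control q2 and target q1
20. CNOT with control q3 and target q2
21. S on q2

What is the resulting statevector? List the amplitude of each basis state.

After the circuit, the state carries amplitude 1/2 on |0011>, -exp(3*I*pi/4)/2 on |0101>, 1/2 on |1011>, -exp(3*I*pi/4)/2 on |1101>, and 0 on every other basis state. Key observation: steps 10-11 multiply out to the identity, so the circuit reduces to the remaining gates.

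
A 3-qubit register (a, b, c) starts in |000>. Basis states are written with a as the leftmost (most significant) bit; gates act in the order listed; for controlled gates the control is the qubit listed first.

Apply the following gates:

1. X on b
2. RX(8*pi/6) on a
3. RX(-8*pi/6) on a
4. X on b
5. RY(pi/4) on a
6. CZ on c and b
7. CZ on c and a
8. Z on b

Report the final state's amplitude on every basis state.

The resulting statevector has amplitude sqrt(sqrt(2) + 2)/2 on |000>, sqrt(2 - sqrt(2))/2 on |100>, and 0 on every other basis state. Key observation: gates 1-4 undo each other exactly, leaving only the rest of the circuit to track.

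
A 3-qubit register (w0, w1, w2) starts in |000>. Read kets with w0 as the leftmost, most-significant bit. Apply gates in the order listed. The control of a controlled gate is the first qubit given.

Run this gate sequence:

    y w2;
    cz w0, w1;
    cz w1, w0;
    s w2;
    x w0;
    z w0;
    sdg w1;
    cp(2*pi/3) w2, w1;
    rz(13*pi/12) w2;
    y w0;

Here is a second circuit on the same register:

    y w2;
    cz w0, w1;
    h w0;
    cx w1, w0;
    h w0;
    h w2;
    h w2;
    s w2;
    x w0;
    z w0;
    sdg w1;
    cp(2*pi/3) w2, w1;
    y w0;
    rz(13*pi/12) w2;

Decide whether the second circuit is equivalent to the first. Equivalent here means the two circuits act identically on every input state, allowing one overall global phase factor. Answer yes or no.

Yes, they are equivalent — the unitaries differ by at most a global phase.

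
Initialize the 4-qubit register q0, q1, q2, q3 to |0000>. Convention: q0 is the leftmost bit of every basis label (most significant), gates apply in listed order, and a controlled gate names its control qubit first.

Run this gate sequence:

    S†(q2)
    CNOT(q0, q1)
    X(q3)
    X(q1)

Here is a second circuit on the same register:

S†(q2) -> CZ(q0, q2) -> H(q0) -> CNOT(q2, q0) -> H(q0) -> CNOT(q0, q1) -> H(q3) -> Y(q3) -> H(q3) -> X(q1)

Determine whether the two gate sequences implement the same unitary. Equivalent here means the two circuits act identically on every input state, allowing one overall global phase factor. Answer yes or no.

No — the two circuits implement different unitaries, even allowing a global phase.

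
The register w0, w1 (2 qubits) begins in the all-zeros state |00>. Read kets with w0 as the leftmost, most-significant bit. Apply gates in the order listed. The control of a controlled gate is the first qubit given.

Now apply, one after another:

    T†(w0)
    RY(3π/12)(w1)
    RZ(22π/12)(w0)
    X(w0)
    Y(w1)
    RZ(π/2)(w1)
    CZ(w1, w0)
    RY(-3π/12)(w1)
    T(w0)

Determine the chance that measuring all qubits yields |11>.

A full measurement returns |11> with probability 3/4.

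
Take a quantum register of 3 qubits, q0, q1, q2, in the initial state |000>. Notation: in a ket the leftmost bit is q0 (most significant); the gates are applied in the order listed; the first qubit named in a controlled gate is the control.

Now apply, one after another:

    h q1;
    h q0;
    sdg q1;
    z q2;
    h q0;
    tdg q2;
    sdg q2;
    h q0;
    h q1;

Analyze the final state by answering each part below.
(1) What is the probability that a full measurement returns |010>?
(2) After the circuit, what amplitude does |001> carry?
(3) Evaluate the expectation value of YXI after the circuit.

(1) Outcome |010> occurs with probability 1/4.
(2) The final state's coefficient on |001> equals 0.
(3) The expectation value of YXI is 0.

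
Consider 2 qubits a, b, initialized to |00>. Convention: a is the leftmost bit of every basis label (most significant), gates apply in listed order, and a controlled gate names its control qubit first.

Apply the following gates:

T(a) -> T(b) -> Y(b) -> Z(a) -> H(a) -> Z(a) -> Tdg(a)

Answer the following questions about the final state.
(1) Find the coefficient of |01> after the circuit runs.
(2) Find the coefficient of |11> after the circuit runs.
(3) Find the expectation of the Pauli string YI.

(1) The final state's coefficient on |01> equals sqrt(2)*I/2.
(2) The amplitude on |11> is -sqrt(2)*exp(I*pi/4)/2.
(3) The observable YI averages to sqrt(2)/2.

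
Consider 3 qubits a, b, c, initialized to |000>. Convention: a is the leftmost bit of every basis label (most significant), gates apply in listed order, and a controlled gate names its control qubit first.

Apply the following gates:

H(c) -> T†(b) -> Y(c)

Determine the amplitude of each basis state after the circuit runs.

After the circuit, the state carries amplitude -sqrt(2)*I/2 on |000>, sqrt(2)*I/2 on |001>, and 0 on every other basis state.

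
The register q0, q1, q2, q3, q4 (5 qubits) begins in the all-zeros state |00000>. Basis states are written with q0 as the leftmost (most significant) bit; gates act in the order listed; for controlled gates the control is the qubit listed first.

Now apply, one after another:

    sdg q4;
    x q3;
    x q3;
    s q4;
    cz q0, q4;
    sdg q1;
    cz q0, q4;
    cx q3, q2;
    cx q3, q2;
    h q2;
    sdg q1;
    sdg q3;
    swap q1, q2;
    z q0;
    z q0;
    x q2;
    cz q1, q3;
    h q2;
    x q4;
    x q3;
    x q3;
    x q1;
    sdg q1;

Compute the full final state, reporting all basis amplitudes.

The final amplitudes are 1/2 on |00001>, -1/2 on |00101>, -I/2 on |01001>, I/2 on |01101>, and 0 on every other basis state.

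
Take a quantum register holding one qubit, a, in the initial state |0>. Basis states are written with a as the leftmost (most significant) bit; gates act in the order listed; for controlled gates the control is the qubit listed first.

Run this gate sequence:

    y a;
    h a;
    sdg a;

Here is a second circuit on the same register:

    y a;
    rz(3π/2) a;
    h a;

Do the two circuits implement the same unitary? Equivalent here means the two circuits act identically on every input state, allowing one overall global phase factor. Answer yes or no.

No, they are not equivalent — no single phase factor reconciles the two unitaries.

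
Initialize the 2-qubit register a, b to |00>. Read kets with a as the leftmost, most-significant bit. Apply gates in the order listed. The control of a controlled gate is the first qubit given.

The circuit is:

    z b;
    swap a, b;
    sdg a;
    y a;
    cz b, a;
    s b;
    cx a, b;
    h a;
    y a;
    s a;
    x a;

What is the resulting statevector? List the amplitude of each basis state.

After the circuit, the state carries amplitude 0 on |00>, -sqrt(2)*I/2 on |01>, 0 on |10>, -sqrt(2)/2 on |11>.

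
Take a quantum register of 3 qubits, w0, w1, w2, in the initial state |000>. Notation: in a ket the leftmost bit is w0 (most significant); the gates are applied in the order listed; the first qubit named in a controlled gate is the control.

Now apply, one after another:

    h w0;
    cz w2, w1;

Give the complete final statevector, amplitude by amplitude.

The resulting statevector has amplitude sqrt(2)/2 on |000>, sqrt(2)/2 on |100>, and 0 on every other basis state.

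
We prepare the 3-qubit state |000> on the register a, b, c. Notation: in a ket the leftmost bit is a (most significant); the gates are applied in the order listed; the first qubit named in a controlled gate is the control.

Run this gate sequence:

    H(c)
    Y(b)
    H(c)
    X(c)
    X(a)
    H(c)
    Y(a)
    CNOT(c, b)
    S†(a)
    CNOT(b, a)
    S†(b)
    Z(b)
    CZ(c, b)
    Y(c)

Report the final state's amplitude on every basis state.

The final amplitudes are sqrt(2)*I/2 on |000>, -sqrt(2)/2 on |111>, and 0 on every other basis state.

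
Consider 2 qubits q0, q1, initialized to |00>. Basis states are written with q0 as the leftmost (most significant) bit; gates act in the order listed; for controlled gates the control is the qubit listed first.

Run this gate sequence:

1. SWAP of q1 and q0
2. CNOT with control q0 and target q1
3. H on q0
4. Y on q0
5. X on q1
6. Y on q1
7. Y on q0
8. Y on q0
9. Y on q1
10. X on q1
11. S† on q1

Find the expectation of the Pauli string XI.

The observable XI averages to -1. Key observation: steps 5-10 multiply out to the identity, so the circuit reduces to the remaining gates.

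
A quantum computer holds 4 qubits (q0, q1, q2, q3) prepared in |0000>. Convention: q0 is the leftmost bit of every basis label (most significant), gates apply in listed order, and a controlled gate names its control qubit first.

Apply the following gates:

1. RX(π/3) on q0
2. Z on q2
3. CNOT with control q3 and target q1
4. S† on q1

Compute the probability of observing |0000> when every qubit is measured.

The probability of measuring |0000> is 3/4.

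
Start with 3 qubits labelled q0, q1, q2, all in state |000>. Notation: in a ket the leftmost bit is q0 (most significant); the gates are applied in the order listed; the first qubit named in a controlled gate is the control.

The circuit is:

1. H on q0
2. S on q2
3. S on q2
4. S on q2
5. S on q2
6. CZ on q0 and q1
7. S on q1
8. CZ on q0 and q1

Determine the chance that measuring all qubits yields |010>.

Outcome |010> occurs with probability 0. Key observation: the block from step 2 through step 5 cancels to the identity and can be dropped.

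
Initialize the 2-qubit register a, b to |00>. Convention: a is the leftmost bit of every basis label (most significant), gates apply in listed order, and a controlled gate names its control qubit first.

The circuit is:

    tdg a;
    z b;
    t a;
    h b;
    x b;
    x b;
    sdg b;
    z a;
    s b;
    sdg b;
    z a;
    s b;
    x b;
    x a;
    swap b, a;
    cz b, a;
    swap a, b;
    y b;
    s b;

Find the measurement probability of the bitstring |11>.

A full measurement returns |11> with probability 1/2.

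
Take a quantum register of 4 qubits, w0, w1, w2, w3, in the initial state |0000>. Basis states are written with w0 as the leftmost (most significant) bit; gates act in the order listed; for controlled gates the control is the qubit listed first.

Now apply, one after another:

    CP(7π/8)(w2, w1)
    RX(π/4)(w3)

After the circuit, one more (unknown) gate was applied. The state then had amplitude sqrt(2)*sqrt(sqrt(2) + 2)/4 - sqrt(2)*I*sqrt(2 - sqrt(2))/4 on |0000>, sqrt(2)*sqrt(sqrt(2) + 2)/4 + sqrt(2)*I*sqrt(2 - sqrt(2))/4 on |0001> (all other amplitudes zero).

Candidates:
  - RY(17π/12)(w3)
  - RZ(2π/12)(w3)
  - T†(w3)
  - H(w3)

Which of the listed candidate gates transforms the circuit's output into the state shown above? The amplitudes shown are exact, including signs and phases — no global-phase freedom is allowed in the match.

The applied gate was H(w3).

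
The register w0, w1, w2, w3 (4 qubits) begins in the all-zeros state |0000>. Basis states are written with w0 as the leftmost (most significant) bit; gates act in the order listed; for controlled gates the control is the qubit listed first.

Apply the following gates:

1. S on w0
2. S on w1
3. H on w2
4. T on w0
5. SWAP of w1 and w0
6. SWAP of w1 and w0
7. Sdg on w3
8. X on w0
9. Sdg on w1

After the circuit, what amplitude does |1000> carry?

|1000> carries amplitude sqrt(2)/2 in the final state. Key observation: the block from step 5 through step 6 cancels to the identity and can be dropped.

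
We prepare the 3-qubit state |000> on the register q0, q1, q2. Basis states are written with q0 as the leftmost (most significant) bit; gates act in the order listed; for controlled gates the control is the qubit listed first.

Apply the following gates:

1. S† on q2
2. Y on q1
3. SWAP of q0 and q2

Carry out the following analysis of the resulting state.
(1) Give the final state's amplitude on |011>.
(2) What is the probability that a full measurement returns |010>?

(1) |011> carries amplitude 0 in the final state.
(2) Outcome |010> occurs with probability 1.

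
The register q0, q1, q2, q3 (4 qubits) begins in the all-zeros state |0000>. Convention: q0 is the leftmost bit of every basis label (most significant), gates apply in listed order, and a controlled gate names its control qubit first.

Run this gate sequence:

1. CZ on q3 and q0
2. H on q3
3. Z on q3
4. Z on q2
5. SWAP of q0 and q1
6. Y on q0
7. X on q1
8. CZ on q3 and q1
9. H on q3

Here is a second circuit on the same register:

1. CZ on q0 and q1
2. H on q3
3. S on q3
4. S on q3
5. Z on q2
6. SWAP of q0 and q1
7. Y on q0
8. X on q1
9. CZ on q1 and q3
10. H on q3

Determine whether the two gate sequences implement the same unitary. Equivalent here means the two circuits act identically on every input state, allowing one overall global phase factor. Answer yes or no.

No: there is an input state on which the two circuits produce genuinely different outputs (not merely differing by a phase).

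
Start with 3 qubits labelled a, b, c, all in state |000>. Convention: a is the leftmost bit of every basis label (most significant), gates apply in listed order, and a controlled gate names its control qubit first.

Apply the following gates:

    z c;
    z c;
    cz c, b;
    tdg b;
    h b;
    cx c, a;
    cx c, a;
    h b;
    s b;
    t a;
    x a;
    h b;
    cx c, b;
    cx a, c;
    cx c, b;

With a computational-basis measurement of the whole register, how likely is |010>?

Outcome |010> occurs with probability 0. Key observation: steps 5-8 multiply out to the identity, so the circuit reduces to the remaining gates.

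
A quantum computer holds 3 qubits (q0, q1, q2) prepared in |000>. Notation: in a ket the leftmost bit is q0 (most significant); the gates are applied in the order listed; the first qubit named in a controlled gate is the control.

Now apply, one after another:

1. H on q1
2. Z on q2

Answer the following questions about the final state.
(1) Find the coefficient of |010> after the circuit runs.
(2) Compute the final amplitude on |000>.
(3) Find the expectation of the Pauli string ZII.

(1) |010> carries amplitude sqrt(2)/2 in the final state.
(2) |000> carries amplitude sqrt(2)/2 in the final state.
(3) In the final state, ZII has expectation 1.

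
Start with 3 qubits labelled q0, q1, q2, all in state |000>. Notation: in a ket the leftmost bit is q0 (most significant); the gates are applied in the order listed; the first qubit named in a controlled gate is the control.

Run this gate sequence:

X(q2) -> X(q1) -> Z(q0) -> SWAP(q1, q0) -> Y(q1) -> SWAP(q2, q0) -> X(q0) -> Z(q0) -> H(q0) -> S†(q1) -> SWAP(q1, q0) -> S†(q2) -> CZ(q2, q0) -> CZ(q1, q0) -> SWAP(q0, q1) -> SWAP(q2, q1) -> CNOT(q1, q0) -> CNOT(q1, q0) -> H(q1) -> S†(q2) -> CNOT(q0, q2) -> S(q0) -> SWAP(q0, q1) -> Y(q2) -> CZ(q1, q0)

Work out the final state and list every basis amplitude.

The resulting statevector has amplitude -I/2 on |000>, 0 on |001>, 0 on |010>, 1/2 on |011>, I/2 on |100>, 0 on |101>, 0 on |110>, 1/2 on |111>.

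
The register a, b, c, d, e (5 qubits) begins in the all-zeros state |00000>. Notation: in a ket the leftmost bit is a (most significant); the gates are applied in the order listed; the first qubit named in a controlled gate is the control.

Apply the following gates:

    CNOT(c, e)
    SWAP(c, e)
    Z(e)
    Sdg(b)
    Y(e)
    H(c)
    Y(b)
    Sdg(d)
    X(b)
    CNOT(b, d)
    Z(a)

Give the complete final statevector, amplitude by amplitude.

The final amplitudes are -sqrt(2)/2 on |00001>, -sqrt(2)/2 on |00101>, and 0 on every other basis state.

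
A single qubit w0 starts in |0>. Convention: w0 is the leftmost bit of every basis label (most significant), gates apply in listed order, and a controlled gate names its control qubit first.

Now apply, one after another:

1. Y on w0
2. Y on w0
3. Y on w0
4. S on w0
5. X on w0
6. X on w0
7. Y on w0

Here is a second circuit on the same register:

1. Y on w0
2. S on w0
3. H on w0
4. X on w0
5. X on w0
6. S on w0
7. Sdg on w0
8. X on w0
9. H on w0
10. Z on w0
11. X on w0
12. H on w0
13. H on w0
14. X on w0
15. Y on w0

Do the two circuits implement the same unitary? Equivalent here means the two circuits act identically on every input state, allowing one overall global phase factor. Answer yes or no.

Yes: on every input state the two circuits agree up to one overall phase factor.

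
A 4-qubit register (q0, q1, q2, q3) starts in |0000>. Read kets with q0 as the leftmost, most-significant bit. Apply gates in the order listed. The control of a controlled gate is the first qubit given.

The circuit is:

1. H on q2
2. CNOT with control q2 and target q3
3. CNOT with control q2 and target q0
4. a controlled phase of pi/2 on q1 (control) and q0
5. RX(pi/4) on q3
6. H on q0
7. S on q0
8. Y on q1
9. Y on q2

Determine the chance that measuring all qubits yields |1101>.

Outcome |1101> occurs with probability sqrt(2)/16 + 1/8.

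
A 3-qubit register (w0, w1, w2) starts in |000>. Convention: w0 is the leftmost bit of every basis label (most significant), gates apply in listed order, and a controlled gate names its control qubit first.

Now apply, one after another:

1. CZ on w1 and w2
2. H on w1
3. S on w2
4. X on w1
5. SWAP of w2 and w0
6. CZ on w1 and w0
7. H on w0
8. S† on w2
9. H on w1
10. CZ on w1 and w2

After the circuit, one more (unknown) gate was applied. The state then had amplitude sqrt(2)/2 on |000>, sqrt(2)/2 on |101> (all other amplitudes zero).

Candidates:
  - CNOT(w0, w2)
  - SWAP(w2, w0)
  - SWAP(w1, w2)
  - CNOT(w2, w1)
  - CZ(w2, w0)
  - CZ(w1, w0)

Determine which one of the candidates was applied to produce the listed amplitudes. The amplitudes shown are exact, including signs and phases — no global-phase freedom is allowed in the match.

The unique candidate consistent with the amplitudes is CNOT(w0, w2).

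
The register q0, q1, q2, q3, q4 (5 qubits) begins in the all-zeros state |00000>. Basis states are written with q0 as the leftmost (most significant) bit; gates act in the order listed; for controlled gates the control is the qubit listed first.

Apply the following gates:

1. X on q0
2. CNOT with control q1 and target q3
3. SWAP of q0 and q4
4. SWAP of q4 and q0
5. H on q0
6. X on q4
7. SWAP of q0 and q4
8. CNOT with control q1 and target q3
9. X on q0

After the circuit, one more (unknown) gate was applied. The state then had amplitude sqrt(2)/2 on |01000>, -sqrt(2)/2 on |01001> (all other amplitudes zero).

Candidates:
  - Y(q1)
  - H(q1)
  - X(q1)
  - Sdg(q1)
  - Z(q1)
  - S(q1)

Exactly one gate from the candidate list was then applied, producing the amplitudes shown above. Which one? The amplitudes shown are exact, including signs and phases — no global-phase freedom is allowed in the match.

It was X(q1) that produced the state shown.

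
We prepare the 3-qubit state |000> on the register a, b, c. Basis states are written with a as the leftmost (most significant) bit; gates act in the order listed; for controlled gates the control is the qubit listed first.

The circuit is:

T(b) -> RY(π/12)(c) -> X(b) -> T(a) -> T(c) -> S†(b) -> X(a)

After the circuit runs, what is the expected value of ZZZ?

In the final state, ZZZ has expectation sqrt(2)/4 + sqrt(6)/4.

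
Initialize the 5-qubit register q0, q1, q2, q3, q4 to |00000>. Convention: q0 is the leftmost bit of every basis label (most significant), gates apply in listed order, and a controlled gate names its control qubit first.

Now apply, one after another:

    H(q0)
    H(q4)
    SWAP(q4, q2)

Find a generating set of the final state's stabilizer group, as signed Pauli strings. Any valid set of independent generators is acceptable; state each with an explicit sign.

One valid set of independent stabilizer generators is +XIIII, +IIXII, +IZIII, +IIIZI, +IIIIZ (any independent generating set of the same group is equally correct).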